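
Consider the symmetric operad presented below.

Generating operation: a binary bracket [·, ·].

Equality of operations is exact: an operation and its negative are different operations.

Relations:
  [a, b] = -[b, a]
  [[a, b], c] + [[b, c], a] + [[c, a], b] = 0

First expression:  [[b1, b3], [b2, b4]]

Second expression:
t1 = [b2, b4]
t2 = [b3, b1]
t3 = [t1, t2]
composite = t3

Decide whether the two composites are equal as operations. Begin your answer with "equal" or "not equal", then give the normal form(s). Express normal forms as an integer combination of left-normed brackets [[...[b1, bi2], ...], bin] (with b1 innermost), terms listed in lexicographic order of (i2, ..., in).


equal: each reduces to [[[b1, b3], b2], b4] - [[[b1, b3], b4], b2]

The first expression reduces to [[[b1, b3], b2], b4] - [[[b1, b3], b4], b2]
The second expression reduces to [[[b1, b3], b2], b4] - [[[b1, b3], b4], b2]
Same normal form: equal.


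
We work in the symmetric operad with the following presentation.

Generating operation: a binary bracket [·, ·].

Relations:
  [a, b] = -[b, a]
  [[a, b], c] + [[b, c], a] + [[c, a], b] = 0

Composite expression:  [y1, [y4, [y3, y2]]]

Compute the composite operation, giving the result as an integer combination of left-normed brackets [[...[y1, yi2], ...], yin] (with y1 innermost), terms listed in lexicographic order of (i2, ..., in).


A multilinear Lie element is pinned by y1-initial words (y1 innermost).
Composite bracket: [y1, [y4, [y3, y2]]]
Full expansion: 8 signed words from ab - ba (2^3 = 8).
Coefficients come from the y1-initial words:
  from y1y2y3y4, sign +1: term +[[[y1, y2], y3], y4]
  from y1y3y2y4, sign -1: term -[[[y1, y3], y2], y4]
  from y1y4y2y3, sign -1: term -[[[y1, y4], y2], y3]
  from y1y4y3y2, sign +1: term +[[[y1, y4], y3], y2]

[[[y1, y2], y3], y4] - [[[y1, y3], y2], y4] - [[[y1, y4], y2], y3] + [[[y1, y4], y3], y2]


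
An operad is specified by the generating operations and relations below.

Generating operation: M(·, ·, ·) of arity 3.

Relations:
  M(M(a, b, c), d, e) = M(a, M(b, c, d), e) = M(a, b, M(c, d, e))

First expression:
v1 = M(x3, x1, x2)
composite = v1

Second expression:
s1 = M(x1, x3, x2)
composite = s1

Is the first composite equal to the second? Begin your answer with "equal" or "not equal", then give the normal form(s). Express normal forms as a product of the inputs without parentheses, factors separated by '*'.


not equal; first: x3 * x1 * x2; second: x1 * x3 * x2

The first expression, normalized: x3 * x1 * x2
The second expression, normalized: x1 * x3 * x2
No match — not equal.


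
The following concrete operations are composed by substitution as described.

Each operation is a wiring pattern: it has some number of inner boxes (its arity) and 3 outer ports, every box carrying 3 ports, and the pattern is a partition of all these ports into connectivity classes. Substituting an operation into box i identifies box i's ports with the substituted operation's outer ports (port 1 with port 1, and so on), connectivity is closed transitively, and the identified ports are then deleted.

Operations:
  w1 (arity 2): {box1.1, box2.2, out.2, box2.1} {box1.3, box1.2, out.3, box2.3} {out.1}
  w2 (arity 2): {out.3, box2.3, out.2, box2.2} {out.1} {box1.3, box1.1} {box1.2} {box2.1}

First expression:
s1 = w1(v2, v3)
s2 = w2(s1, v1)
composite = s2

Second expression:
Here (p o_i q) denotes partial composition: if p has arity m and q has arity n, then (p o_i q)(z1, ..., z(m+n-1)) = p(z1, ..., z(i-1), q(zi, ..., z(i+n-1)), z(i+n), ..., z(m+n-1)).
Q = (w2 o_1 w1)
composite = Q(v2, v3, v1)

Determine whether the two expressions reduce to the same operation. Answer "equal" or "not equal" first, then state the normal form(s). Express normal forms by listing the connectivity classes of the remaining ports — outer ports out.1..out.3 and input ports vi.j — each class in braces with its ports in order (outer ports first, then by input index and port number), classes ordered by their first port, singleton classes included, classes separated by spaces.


equal — both sides give {out.1} {out.2, out.3, v1.2, v1.3} {v1.1} {v2.1, v3.1, v3.2} {v2.2, v2.3, v3.3}

The first composite normalizes to {out.1} {out.2, out.3, v1.2, v1.3} {v1.1} {v2.1, v3.1, v3.2} {v2.2, v2.3, v3.3}
The second composite normalizes to {out.1} {out.2, out.3, v1.2, v1.3} {v1.1} {v2.1, v3.1, v3.2} {v2.2, v2.3, v3.3}
Both agree, so they are equal.


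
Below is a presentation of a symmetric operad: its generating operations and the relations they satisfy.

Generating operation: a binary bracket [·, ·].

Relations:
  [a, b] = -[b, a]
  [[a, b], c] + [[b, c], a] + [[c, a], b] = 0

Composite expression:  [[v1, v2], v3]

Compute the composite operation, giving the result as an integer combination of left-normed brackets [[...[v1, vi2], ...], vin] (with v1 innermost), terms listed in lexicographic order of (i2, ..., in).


[[v1, v2], v3]


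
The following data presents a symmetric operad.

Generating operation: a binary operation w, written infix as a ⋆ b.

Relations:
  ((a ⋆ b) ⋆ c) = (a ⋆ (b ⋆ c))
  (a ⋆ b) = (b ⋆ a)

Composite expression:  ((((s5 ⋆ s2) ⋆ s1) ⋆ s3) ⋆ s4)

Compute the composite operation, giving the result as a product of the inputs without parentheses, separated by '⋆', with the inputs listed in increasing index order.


s1 ⋆ s2 ⋆ s3 ⋆ s4 ⋆ s5

With w associative and commutative, the s-input set is all that matters.
(s5 ⋆ s2) unparenthesizes to s5 ⋆ s2
((s5 ⋆ s2) ⋆ s1) unparenthesizes to s5 ⋆ s2 ⋆ s1
(((s5 ⋆ s2) ⋆ s1) ⋆ s3) unparenthesizes to s5 ⋆ s2 ⋆ s1 ⋆ s3
((((s5 ⋆ s2) ⋆ s1) ⋆ s3) ⋆ s4) unparenthesizes to s5 ⋆ s2 ⋆ s1 ⋆ s3 ⋆ s4
putting the inputs in ascending order: s1 ⋆ s2 ⋆ s3 ⋆ s4 ⋆ s5


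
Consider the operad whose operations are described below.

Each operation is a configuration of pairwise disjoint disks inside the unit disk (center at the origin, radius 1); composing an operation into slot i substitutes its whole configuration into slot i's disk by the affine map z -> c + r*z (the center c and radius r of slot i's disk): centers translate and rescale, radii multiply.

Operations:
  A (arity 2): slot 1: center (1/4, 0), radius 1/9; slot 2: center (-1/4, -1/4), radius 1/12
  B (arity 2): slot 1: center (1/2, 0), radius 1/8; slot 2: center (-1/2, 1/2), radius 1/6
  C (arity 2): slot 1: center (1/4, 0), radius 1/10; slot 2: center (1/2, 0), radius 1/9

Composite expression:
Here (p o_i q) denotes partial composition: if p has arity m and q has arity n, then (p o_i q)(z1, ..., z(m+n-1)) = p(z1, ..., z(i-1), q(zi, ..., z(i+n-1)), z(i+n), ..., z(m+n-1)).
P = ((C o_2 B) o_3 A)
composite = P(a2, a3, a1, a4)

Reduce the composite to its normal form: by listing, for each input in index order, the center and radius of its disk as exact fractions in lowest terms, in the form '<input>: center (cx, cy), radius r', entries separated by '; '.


a1: center (97/216, 1/18), radius 1/486; a2: center (1/4, 0), radius 1/10; a3: center (5/9, 0), radius 1/72; a4: center (95/216, 11/216), radius 1/648

Follow each a-input down from C: c' goes to c + r*c', radius to r*r'.
input a2: applying the 1 nested substitution gives center (1/4, 0), radius 1/10
input a3: applying the 2 nested substitutions gives center (5/9, 0), radius 1/72
input a1: applying the 3 nested substitutions gives center (97/216, 1/18), radius 1/486
input a4: applying the 3 nested substitutions gives center (95/216, 11/216), radius 1/648


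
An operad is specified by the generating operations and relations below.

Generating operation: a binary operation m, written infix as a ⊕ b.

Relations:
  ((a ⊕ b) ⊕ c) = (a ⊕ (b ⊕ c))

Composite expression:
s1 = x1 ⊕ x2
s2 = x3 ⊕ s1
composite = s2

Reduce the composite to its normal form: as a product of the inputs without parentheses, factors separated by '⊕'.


x3 ⊕ x1 ⊕ x2

The m-tree's shape is irrelevant; the x-reading-order decides.
(x1 ⊕ x2) reduces to x1 ⊕ x2
(x3 ⊕ (x1 ⊕ x2)) reduces to x3 ⊕ x1 ⊕ x2


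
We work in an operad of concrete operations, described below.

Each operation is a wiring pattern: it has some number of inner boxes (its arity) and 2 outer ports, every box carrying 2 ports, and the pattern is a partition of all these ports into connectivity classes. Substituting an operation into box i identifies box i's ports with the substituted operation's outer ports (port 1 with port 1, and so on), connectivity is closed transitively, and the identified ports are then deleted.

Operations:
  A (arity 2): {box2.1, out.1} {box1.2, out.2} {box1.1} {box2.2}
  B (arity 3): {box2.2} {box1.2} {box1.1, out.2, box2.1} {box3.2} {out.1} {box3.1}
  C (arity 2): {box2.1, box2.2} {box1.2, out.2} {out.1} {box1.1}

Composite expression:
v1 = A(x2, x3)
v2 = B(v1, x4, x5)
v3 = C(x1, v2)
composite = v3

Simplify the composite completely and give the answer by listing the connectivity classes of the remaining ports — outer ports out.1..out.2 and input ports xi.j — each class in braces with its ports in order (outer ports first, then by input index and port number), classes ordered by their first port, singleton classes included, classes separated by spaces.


{out.1} {out.2, x1.2} {x1.1} {x2.1} {x2.2} {x3.1, x4.1} {x3.2} {x4.2} {x5.1} {x5.2}

Two ports join when wires chain via C-identified ports.
the subtree at A composes to {out.1, x3.1} {out.2, x2.2} {x2.1} {x3.2} on (x2, x3); out.j = own outer ports
the subtree at B composes to {out.1} {out.2, x3.1, x4.1} {x2.1} {x2.2} {x3.2} {x4.2} {x5.1} {x5.2} on (x2, x3, x4, x5); out.j = own outer ports
the subtree at C composes to {out.1} {out.2, x1.2} {x1.1} {x2.1} {x2.2} {x3.1, x4.1} {x3.2} {x4.2} {x5.1} {x5.2} on (x1, x2, x3, x4, x5); out.j = own outer ports


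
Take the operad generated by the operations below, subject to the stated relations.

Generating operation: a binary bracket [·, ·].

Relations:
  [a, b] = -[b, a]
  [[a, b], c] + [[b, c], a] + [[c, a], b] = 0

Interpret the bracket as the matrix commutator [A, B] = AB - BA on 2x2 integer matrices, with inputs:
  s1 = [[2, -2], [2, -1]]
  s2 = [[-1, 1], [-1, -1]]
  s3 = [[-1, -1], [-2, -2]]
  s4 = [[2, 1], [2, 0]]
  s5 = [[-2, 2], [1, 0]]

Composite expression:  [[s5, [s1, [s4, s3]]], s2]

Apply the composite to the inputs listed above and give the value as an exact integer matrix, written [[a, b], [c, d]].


[[6, -54], [-54, -6]]

[s4, s3] = [[0, -3], [6, 0]]
[s1, [s4, s3]] = [[-6, -9], [-18, 6]]
[s5, [s1, [s4, s3]]] = [[-27, 42], [-48, 27]]
[[s5, [s1, [s4, s3]]], s2] = [[6, -54], [-54, -6]]


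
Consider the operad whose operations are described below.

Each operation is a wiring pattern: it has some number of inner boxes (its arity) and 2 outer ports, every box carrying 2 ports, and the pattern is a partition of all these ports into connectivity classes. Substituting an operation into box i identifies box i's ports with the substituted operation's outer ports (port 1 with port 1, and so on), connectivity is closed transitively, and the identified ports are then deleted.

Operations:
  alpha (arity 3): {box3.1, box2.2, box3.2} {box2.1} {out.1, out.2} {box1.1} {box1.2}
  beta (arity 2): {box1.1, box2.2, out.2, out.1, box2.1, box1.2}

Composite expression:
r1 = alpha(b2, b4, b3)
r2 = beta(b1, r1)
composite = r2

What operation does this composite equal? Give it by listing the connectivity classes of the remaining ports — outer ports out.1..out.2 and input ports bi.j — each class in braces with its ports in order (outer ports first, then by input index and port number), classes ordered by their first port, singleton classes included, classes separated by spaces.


{out.1, out.2, b1.1, b1.2} {b2.1} {b2.2} {b3.1, b3.2, b4.2} {b4.1}

Treat the ports identified at beta as solder joints: merge, then drop.
stage alpha: inputs (b2, b4, b3), connectivity {out.1, out.2} {b2.1} {b2.2} {b3.1, b3.2, b4.2} {b4.1}, out.j its boundary
stage beta: inputs (b1, b2, b4, b3), connectivity {out.1, out.2, b1.1, b1.2} {b2.1} {b2.2} {b3.1, b3.2, b4.2} {b4.1}, out.j its boundary


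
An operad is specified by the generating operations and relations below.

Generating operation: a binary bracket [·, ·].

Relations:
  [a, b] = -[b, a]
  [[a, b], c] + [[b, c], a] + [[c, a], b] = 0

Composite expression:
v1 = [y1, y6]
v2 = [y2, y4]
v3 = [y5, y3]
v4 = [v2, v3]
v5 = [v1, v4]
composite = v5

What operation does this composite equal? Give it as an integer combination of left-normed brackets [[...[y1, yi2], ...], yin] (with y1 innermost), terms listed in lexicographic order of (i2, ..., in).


-[[[[[y1, y6], y2], y4], y3], y5] + [[[[[y1, y6], y2], y4], y5], y3] + [[[[[y1, y6], y3], y5], y2], y4] - [[[[[y1, y6], y3], y5], y4], y2] + [[[[[y1, y6], y4], y2], y3], y5] - [[[[[y1, y6], y4], y2], y5], y3] - [[[[[y1, y6], y5], y3], y2], y4] + [[[[[y1, y6], y5], y3], y4], y2]

Skip Jacobi rewriting: expand, keep y1-initial words, read off terms.
Composite bracket: [[y1, y6], [[y2, y4], [y5, y3]]]
The bracket unfolds into 32 signed words via [a, b] = ab - ba (2^5 = 32).
Coefficients come from the y1-initial words:
  the word y1y6y2y4y3y5 carries sign -1 and contributes -[[[[[y1, y6], y2], y4], y3], y5]
  the word y1y6y2y4y5y3 carries sign +1 and contributes +[[[[[y1, y6], y2], y4], y5], y3]
  the word y1y6y3y5y2y4 carries sign +1 and contributes +[[[[[y1, y6], y3], y5], y2], y4]
  the word y1y6y3y5y4y2 carries sign -1 and contributes -[[[[[y1, y6], y3], y5], y4], y2]
  the word y1y6y4y2y3y5 carries sign +1 and contributes +[[[[[y1, y6], y4], y2], y3], y5]
  the word y1y6y4y2y5y3 carries sign -1 and contributes -[[[[[y1, y6], y4], y2], y5], y3]
  the word y1y6y5y3y2y4 carries sign -1 and contributes -[[[[[y1, y6], y5], y3], y2], y4]
  the word y1y6y5y3y4y2 carries sign +1 and contributes +[[[[[y1, y6], y5], y3], y4], y2]


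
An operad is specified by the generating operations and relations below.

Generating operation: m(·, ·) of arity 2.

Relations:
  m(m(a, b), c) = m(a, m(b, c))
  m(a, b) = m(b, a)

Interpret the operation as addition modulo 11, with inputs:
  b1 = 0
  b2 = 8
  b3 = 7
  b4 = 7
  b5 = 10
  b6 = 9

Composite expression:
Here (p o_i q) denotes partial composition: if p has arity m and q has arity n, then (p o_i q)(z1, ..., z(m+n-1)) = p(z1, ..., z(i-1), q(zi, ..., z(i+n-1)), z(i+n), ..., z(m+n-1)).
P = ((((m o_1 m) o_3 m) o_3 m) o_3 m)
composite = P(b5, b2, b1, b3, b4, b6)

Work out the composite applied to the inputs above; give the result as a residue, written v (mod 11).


8 (mod 11)

m(b5, b2) = 7
m(b1, b3) = 7
m(m(b1, b3), b4) = 3
m(m(m(b1, b3), b4), b6) = 1
m(m(b5, b2), m(m(m(b1, b3), b4), b6)) = 8


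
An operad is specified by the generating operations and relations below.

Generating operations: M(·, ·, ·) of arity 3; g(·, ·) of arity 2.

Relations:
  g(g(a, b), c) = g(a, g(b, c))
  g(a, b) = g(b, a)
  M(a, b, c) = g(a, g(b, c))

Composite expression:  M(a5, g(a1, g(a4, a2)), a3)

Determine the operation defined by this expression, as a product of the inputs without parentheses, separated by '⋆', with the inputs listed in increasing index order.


Shape and order are irrelevant to M; the a-input set decides.
g(a4, a2) collapses to a4 ⋆ a2
g(a1, g(a4, a2)) collapses to a1 ⋆ a4 ⋆ a2
M(a5, g(a1, g(a4, a2)), a3) collapses to a5 ⋆ a1 ⋆ a4 ⋆ a2 ⋆ a3
commutativity sorts the factors: a1 ⋆ a2 ⋆ a3 ⋆ a4 ⋆ a5

a1 ⋆ a2 ⋆ a3 ⋆ a4 ⋆ a5


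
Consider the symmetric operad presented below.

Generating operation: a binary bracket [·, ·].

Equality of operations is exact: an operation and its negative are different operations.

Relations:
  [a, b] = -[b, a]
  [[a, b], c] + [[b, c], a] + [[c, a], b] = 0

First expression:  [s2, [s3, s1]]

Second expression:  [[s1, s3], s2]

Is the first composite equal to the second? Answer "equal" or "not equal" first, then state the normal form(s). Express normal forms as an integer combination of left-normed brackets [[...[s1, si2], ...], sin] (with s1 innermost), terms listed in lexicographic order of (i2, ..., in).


equal; the common form is [[s1, s3], s2]


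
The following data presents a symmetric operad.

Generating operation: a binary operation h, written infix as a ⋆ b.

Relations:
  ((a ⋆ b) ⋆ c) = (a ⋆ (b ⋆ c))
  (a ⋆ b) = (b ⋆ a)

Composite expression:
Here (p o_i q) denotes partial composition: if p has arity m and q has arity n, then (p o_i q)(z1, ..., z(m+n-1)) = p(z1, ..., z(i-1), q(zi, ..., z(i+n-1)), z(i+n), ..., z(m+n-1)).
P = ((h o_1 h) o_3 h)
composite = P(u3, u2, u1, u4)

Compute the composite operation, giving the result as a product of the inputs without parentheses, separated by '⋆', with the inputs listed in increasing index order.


u1 ⋆ u2 ⋆ u3 ⋆ u4

Reordering under h is free, so list the u-inputs canonically.
(u3 ⋆ u2) unparenthesizes to u3 ⋆ u2
(u1 ⋆ u4) unparenthesizes to u1 ⋆ u4
((u3 ⋆ u2) ⋆ (u1 ⋆ u4)) unparenthesizes to u3 ⋆ u2 ⋆ u1 ⋆ u4
the factors in increasing index order: u1 ⋆ u2 ⋆ u3 ⋆ u4


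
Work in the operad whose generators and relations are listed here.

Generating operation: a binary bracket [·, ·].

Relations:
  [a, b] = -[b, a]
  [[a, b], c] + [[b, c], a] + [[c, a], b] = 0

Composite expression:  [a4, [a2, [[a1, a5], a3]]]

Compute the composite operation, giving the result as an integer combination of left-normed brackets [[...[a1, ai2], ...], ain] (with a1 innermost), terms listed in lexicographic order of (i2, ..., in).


[[[[a1, a5], a3], a2], a4]

Skip Jacobi rewriting: expand, keep a1-initial words, read off terms.
Composite bracket: [a4, [a2, [[a1, a5], a3]]]
Full expansion: 16 signed words from ab - ba (2^4 = 16).
Only words starting with a1 matter:
  sign of a1a5a3a2a4 is +1, so it contributes +[[[[a1, a5], a3], a2], a4]


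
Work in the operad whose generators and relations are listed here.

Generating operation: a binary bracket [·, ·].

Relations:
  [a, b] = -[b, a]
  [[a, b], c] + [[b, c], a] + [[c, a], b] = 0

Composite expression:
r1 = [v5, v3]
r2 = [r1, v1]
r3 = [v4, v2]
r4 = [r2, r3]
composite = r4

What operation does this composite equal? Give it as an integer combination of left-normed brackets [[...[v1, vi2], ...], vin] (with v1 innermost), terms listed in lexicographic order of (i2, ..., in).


Left-normed coefficients sit on the v1-initial expansion words.
Composite bracket: [[[v5, v3], v1], [v4, v2]]
Applying ab - ba throughout gives 16 signed words (2^4 = 16).
Collect the words opening with v1:
  v1v3v5v2v4 appears with sign -1, giving the term -[[[[v1, v3], v5], v2], v4]
  v1v3v5v4v2 appears with sign +1, giving the term +[[[[v1, v3], v5], v4], v2]
  v1v5v3v2v4 appears with sign +1, giving the term +[[[[v1, v5], v3], v2], v4]
  v1v5v3v4v2 appears with sign -1, giving the term -[[[[v1, v5], v3], v4], v2]

-[[[[v1, v3], v5], v2], v4] + [[[[v1, v3], v5], v4], v2] + [[[[v1, v5], v3], v2], v4] - [[[[v1, v5], v3], v4], v2]


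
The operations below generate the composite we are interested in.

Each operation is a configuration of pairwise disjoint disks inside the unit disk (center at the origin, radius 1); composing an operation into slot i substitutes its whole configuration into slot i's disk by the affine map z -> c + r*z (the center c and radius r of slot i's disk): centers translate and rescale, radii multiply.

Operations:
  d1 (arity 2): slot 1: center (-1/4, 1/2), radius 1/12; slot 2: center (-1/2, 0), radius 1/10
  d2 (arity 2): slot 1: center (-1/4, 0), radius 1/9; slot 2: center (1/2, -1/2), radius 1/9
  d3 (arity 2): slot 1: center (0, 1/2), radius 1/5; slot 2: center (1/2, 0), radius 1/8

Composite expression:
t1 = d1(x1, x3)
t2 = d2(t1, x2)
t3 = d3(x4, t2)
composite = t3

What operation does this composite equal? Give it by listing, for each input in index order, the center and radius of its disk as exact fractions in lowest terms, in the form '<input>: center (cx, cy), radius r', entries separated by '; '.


x1: center (67/144, 1/144), radius 1/864; x2: center (9/16, -1/16), radius 1/72; x3: center (133/288, 0), radius 1/720; x4: center (0, 1/2), radius 1/5

Follow each x-input down from d3: c' goes to c + r*c', radius to r*r'.
input x4: applying the 1 nested substitution gives center (0, 1/2), radius 1/5
input x1: applying the 3 nested substitutions gives center (67/144, 1/144), radius 1/864
input x3: applying the 3 nested substitutions gives center (133/288, 0), radius 1/720
input x2: applying the 2 nested substitutions gives center (9/16, -1/16), radius 1/72


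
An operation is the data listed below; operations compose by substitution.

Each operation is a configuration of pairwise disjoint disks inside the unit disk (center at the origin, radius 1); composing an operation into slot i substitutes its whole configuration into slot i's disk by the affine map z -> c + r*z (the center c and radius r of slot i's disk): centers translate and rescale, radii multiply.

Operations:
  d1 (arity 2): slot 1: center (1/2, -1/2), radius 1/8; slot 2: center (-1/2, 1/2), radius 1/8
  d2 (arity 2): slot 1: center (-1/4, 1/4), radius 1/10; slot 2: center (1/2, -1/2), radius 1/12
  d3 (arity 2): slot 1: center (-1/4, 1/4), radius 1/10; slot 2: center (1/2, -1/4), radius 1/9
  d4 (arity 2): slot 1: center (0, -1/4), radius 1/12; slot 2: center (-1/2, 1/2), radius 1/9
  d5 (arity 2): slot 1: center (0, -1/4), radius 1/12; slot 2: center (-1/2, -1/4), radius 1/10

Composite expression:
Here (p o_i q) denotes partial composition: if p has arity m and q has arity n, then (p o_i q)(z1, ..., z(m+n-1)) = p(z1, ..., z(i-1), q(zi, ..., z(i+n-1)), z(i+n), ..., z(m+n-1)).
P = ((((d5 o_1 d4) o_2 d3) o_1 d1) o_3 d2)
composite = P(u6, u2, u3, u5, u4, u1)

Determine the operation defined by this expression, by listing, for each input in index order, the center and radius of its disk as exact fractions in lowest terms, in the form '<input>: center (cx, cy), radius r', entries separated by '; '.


Follow each u-input down from d5: c' goes to c + r*c', radius to r*r'.
tracing u6 down its 3-map path: center (1/288, -79/288), radius 1/1152
tracing u2 down its 3-map path: center (-1/288, -77/288), radius 1/1152
tracing u3 down its 4-map path: center (-191/4320, -889/4320), radius 1/10800
tracing u5 down its 4-map path: center (-47/1080, -223/1080), radius 1/12960
tracing u4 down its 3-map path: center (-1/27, -91/432), radius 1/972
tracing u1 down its 1-map path: center (-1/2, -1/4), radius 1/10

u1: center (-1/2, -1/4), radius 1/10; u2: center (-1/288, -77/288), radius 1/1152; u3: center (-191/4320, -889/4320), radius 1/10800; u4: center (-1/27, -91/432), radius 1/972; u5: center (-47/1080, -223/1080), radius 1/12960; u6: center (1/288, -79/288), radius 1/1152


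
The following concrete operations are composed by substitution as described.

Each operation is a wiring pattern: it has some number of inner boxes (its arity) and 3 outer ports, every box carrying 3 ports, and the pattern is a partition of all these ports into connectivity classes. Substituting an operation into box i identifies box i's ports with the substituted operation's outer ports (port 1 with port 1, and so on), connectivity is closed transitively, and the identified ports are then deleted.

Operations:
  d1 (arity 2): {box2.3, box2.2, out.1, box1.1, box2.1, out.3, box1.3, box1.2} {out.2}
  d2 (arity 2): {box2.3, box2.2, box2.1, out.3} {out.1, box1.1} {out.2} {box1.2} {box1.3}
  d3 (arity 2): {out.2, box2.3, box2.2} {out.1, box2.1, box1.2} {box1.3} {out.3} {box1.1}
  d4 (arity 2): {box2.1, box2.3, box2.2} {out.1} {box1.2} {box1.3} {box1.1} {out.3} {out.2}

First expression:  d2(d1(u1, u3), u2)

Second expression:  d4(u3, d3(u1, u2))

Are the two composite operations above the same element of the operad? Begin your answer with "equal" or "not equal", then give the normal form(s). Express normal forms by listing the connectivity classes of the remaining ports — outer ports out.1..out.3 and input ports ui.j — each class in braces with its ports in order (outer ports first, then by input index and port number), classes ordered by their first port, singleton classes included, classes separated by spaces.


Normal form of the first expression: {out.1, u1.1, u1.2, u1.3, u3.1, u3.2, u3.3} {out.2} {out.3, u2.1, u2.2, u2.3}
Normal form of the second expression: {out.1} {out.2} {out.3} {u1.1} {u1.2, u2.1, u2.2, u2.3} {u1.3} {u3.1} {u3.2} {u3.3}
Distinct normal forms: not equal.

not equal; first: {out.1, u1.1, u1.2, u1.3, u3.1, u3.2, u3.3} {out.2} {out.3, u2.1, u2.2, u2.3}; second: {out.1} {out.2} {out.3} {u1.1} {u1.2, u2.1, u2.2, u2.3} {u1.3} {u3.1} {u3.2} {u3.3}


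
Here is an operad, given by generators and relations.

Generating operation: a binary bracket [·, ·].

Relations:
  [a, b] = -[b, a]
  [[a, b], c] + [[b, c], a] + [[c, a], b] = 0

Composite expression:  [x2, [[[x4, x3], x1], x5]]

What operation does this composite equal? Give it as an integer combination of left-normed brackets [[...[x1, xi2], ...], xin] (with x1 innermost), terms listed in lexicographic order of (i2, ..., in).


Skip Jacobi rewriting: expand, keep x1-initial words, read off terms.
Composite bracket: [x2, [[[x4, x3], x1], x5]]
The bracket unfolds into 16 signed words via [a, b] = ab - ba (2^4 = 16).
Keep just the words that open with x1:
  sign of x1x3x4x5x2 is -1, so it contributes -[[[[x1, x3], x4], x5], x2]
  sign of x1x4x3x5x2 is +1, so it contributes +[[[[x1, x4], x3], x5], x2]

-[[[[x1, x3], x4], x5], x2] + [[[[x1, x4], x3], x5], x2]


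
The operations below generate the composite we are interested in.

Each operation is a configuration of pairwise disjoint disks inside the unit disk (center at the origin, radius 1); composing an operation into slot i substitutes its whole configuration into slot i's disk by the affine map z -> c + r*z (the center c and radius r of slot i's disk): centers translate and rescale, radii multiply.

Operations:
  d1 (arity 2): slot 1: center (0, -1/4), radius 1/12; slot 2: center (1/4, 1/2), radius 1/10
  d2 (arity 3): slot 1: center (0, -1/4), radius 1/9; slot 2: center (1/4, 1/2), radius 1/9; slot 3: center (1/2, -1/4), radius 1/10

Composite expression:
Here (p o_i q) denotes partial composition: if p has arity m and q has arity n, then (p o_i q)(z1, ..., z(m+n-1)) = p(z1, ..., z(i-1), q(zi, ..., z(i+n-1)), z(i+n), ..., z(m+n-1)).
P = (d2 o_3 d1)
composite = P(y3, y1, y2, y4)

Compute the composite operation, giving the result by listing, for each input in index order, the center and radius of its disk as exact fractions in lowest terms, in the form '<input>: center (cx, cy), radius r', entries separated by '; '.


y1: center (1/4, 1/2), radius 1/9; y2: center (1/2, -11/40), radius 1/120; y3: center (0, -1/4), radius 1/9; y4: center (21/40, -1/5), radius 1/100

Only the slot chain above each y matters under d2; compose those maps.
input y3: applying the 1 nested substitution gives center (0, -1/4), radius 1/9
input y1: applying the 1 nested substitution gives center (1/4, 1/2), radius 1/9
input y2: applying the 2 nested substitutions gives center (1/2, -11/40), radius 1/120
input y4: applying the 2 nested substitutions gives center (21/40, -1/5), radius 1/100


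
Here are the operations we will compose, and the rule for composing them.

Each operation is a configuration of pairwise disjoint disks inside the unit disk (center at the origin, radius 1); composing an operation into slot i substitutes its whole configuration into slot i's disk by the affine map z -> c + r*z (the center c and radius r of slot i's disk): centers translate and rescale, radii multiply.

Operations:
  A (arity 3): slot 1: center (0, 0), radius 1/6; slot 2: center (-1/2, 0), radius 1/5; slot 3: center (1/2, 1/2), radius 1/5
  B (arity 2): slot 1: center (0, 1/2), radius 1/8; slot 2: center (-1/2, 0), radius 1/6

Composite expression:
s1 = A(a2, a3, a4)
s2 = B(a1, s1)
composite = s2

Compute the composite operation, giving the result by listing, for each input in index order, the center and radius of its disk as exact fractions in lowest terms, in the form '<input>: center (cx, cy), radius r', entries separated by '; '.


Nesting under B composes maps z -> c + r*z down each a-path.
for a1, the 1-step affine chain lands on center (0, 1/2), radius 1/8
for a2, the 2-step affine chain lands on center (-1/2, 0), radius 1/36
for a3, the 2-step affine chain lands on center (-7/12, 0), radius 1/30
for a4, the 2-step affine chain lands on center (-5/12, 1/12), radius 1/30

a1: center (0, 1/2), radius 1/8; a2: center (-1/2, 0), radius 1/36; a3: center (-7/12, 0), radius 1/30; a4: center (-5/12, 1/12), radius 1/30


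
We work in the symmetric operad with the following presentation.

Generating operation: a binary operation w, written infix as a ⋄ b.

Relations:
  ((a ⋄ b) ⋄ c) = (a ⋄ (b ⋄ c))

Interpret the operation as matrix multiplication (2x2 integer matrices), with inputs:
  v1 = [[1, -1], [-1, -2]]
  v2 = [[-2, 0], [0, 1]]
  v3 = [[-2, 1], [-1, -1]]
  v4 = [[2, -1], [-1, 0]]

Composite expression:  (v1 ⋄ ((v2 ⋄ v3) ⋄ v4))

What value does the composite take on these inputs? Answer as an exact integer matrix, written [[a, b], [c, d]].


(v2 ⋄ v3) = [[4, -2], [-1, -1]]
((v2 ⋄ v3) ⋄ v4) = [[10, -4], [-1, 1]]
(v1 ⋄ ((v2 ⋄ v3) ⋄ v4)) = [[11, -5], [-8, 2]]

[[11, -5], [-8, 2]]


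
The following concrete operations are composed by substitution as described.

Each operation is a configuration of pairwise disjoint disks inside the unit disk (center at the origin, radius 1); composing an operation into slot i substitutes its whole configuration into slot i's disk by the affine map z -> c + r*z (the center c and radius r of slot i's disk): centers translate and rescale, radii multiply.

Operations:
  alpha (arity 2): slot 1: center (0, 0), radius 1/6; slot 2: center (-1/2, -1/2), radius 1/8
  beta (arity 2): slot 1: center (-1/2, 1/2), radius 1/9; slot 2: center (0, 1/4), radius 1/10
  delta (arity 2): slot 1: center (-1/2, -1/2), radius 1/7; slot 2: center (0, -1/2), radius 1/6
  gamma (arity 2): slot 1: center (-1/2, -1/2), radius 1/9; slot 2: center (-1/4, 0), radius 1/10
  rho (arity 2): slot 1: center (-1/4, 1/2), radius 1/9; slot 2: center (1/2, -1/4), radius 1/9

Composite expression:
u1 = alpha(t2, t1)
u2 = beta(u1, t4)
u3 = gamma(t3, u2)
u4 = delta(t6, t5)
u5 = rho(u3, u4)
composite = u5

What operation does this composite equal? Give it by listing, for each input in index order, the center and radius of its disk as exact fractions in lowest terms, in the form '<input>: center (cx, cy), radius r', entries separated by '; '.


Affine substitution under rho: radii multiply and t-centers shift.
input t3: applying the 2 nested substitutions gives center (-11/36, 4/9), radius 1/81
input t2: applying the 4 nested substitutions gives center (-17/60, 91/180), radius 1/4860
input t1: applying the 4 nested substitutions gives center (-23/81, 409/810), radius 1/6480
input t4: applying the 3 nested substitutions gives center (-5/18, 181/360), radius 1/900
input t6: applying the 2 nested substitutions gives center (4/9, -11/36), radius 1/63
input t5: applying the 2 nested substitutions gives center (1/2, -11/36), radius 1/54

t1: center (-23/81, 409/810), radius 1/6480; t2: center (-17/60, 91/180), radius 1/4860; t3: center (-11/36, 4/9), radius 1/81; t4: center (-5/18, 181/360), radius 1/900; t5: center (1/2, -11/36), radius 1/54; t6: center (4/9, -11/36), radius 1/63


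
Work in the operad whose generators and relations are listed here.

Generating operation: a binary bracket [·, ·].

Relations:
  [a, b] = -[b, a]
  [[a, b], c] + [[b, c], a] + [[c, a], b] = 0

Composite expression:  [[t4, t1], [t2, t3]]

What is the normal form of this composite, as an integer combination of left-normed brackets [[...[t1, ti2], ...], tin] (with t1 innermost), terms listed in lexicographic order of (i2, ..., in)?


-[[[t1, t4], t2], t3] + [[[t1, t4], t3], t2]

In the tensor algebra, words opening t1 carry the t1-anchored form.
Composite bracket: [[t4, t1], [t2, t3]]
Applying ab - ba throughout gives 8 signed words (2^3 = 8).
The t1-initial words carry the normal form:
  word t1t4t2t3 has sign -1, contributing -[[[t1, t4], t2], t3]
  word t1t4t3t2 has sign +1, contributing +[[[t1, t4], t3], t2]


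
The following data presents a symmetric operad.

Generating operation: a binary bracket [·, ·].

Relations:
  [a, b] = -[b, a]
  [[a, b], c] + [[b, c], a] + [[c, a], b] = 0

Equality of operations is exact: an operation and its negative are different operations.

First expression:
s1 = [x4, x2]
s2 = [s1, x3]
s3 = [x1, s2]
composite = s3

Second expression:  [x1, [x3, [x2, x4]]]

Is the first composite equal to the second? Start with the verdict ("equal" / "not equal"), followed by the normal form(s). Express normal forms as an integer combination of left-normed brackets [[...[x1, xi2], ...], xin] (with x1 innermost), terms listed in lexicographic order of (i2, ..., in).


equal; the common form is -[[[x1, x2], x4], x3] + [[[x1, x3], x2], x4] - [[[x1, x3], x4], x2] + [[[x1, x4], x2], x3]


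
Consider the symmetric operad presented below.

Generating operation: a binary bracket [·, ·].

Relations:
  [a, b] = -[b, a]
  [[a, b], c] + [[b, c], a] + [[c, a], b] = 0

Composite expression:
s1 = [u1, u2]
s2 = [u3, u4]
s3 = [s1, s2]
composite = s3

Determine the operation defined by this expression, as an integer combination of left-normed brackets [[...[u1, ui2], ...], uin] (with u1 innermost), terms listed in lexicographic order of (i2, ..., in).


In the tensor algebra, words opening u1 carry the u1-anchored form.
Composite bracket: [[u1, u2], [u3, u4]]
Each bracket splits as ab - ba, giving 8 signed words (2^3 = 8).
Collect the words opening with u1:
  from u1u2u3u4, sign +1: term +[[[u1, u2], u3], u4]
  from u1u2u4u3, sign -1: term -[[[u1, u2], u4], u3]

[[[u1, u2], u3], u4] - [[[u1, u2], u4], u3]


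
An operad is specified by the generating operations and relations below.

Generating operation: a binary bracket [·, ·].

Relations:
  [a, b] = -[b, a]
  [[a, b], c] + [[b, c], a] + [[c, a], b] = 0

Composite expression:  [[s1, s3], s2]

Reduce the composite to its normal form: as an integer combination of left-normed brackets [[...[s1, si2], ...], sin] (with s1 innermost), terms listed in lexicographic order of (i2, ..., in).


[[s1, s3], s2]

Left-normed coefficients sit on the s1-initial expansion words.
Composite bracket: [[s1, s3], s2]
Applying ab - ba throughout gives 4 signed words (2^2 = 4).
Words beginning with s1 determine it all:
  word s1s3s2 has sign +1, contributing +[[s1, s3], s2]


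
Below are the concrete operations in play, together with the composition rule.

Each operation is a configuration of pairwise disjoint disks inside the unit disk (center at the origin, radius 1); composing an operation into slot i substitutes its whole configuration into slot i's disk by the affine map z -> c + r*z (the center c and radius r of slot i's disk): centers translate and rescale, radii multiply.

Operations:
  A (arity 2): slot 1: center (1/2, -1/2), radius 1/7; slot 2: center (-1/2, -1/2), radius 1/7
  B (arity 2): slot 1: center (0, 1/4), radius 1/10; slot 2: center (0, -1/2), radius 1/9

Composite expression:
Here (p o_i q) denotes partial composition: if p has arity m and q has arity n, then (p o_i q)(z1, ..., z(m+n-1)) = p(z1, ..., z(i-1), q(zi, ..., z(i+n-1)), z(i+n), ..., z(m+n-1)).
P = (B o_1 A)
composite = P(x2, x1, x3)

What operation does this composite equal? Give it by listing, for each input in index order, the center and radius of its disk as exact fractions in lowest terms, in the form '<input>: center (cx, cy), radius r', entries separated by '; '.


Below B, radii multiply path by path; the x-disk centers shift.
tracing x2 down its 2-map path: center (1/20, 1/5), radius 1/70
tracing x1 down its 2-map path: center (-1/20, 1/5), radius 1/70
tracing x3 down its 1-map path: center (0, -1/2), radius 1/9

x1: center (-1/20, 1/5), radius 1/70; x2: center (1/20, 1/5), radius 1/70; x3: center (0, -1/2), radius 1/9


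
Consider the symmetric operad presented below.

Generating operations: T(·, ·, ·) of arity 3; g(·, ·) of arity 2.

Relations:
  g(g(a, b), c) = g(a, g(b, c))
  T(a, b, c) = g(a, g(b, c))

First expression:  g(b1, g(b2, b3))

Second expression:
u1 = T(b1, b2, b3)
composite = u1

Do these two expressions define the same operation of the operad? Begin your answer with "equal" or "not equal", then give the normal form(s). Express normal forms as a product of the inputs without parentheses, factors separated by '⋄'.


equal; the common form is b1 ⋄ b2 ⋄ b3

In normal form, the first expression is b1 ⋄ b2 ⋄ b3
In normal form, the second expression is b1 ⋄ b2 ⋄ b3
Identical normal forms: equal.


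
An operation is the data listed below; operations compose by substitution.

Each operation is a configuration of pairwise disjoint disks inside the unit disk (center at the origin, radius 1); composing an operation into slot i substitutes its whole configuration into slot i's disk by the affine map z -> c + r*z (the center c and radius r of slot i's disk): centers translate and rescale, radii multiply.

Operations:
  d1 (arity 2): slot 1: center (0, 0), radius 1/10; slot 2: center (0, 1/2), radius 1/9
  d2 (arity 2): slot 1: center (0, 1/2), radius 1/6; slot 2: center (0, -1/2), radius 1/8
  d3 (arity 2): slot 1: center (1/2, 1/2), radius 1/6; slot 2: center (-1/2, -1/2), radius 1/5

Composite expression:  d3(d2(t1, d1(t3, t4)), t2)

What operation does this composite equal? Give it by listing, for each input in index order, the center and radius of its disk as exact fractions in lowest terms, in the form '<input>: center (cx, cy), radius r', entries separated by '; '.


Affine substitution under d3: radii multiply and t-centers shift.
input t1: composing its 2 substitution steps yields center (1/2, 7/12), radius 1/36
input t3: composing its 3 substitution steps yields center (1/2, 5/12), radius 1/480
input t4: composing its 3 substitution steps yields center (1/2, 41/96), radius 1/432
input t2: composing its 1 substitution step yields center (-1/2, -1/2), radius 1/5

t1: center (1/2, 7/12), radius 1/36; t2: center (-1/2, -1/2), radius 1/5; t3: center (1/2, 5/12), radius 1/480; t4: center (1/2, 41/96), radius 1/432


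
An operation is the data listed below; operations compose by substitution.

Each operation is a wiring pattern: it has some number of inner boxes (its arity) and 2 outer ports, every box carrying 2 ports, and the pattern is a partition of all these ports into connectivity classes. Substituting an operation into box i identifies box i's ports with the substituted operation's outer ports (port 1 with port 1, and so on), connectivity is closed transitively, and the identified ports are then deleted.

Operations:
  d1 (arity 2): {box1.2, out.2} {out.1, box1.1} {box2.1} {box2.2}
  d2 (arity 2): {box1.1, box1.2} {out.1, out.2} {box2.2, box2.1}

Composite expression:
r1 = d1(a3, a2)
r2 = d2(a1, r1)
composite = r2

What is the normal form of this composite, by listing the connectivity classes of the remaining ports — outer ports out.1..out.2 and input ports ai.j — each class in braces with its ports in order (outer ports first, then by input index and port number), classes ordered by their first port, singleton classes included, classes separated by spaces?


Substituting into d2 glues patterns; closure does the rest.
after d1, the pattern on (a3, a2) reads {out.1, a3.1} {out.2, a3.2} {a2.1} {a2.2} (out.j = its outer ports)
after d2, the pattern on (a1, a3, a2) reads {out.1, out.2} {a1.1, a1.2} {a2.1} {a2.2} {a3.1, a3.2} (out.j = its outer ports)

{out.1, out.2} {a1.1, a1.2} {a2.1} {a2.2} {a3.1, a3.2}


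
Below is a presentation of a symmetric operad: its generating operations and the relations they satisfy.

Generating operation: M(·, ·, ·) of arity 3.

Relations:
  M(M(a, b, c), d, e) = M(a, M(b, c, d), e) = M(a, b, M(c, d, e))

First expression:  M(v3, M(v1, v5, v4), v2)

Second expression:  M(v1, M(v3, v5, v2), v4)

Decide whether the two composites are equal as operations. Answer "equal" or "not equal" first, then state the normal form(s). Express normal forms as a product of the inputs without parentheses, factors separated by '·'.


not equal; the first gives v3 · v1 · v5 · v4 · v2 and the second v1 · v3 · v5 · v2 · v4

Normal form of the first expression: v3 · v1 · v5 · v4 · v2
Normal form of the second expression: v1 · v3 · v5 · v2 · v4
They disagree, so not equal.
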